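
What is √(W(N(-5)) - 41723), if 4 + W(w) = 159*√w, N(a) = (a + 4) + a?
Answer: √(-41727 + 159*I*√6) ≈ 0.9533 + 204.27*I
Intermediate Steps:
N(a) = 4 + 2*a (N(a) = (4 + a) + a = 4 + 2*a)
W(w) = -4 + 159*√w
√(W(N(-5)) - 41723) = √((-4 + 159*√(4 + 2*(-5))) - 41723) = √((-4 + 159*√(4 - 10)) - 41723) = √((-4 + 159*√(-6)) - 41723) = √((-4 + 159*(I*√6)) - 41723) = √((-4 + 159*I*√6) - 41723) = √(-41727 + 159*I*√6)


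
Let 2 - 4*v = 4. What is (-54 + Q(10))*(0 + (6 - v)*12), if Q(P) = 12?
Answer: -3276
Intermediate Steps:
v = -1/2 (v = 1/2 - 1/4*4 = 1/2 - 1 = -1/2 ≈ -0.50000)
(-54 + Q(10))*(0 + (6 - v)*12) = (-54 + 12)*(0 + (6 - 1*(-1/2))*12) = -42*(0 + (6 + 1/2)*12) = -42*(0 + (13/2)*12) = -42*(0 + 78) = -42*78 = -3276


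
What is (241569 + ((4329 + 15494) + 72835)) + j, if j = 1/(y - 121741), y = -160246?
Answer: 94247669048/281987 ≈ 3.3423e+5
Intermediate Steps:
j = -1/281987 (j = 1/(-160246 - 121741) = 1/(-281987) = -1/281987 ≈ -3.5463e-6)
(241569 + ((4329 + 15494) + 72835)) + j = (241569 + ((4329 + 15494) + 72835)) - 1/281987 = (241569 + (19823 + 72835)) - 1/281987 = (241569 + 92658) - 1/281987 = 334227 - 1/281987 = 94247669048/281987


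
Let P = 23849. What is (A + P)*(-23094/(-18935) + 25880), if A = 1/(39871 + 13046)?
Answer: 618465440955715396/1001983395 ≈ 6.1724e+8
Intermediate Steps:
A = 1/52917 ≈ 1.8898e-5
(A + P)*(-23094/(-18935) + 25880) = (1/52917 + 23849)*(-23094/(-18935) + 25880) = 1262017534*(-23094*(-1/18935) + 25880)/52917 = 1262017534*(23094/18935 + 25880)/52917 = (1262017534/52917)*(490060894/18935) = 618465440955715396/1001983395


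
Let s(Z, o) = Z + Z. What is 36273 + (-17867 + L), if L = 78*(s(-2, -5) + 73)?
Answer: 23788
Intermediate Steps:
s(Z, o) = 2*Z
L = 5382 (L = 78*(2*(-2) + 73) = 78*(-4 + 73) = 78*69 = 5382)
36273 + (-17867 + L) = 36273 + (-17867 + 5382) = 36273 - 12485 = 23788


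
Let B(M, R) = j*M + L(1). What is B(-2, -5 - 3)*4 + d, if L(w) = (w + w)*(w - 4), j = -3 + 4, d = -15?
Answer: -47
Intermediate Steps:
j = 1
L(w) = 2*w*(-4 + w) (L(w) = (2*w)*(-4 + w) = 2*w*(-4 + w))
B(M, R) = -6 + M (B(M, R) = 1*M + 2*1*(-4 + 1) = M + 2*1*(-3) = M - 6 = -6 + M)
B(-2, -5 - 3)*4 + d = (-6 - 2)*4 - 15 = -8*4 - 15 = -32 - 15 = -47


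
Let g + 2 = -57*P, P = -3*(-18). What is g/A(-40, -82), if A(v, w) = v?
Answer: 77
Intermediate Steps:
P = 54
g = -3080 (g = -2 - 57*54 = -2 - 3078 = -3080)
g/A(-40, -82) = -3080/(-40) = -3080*(-1/40) = 77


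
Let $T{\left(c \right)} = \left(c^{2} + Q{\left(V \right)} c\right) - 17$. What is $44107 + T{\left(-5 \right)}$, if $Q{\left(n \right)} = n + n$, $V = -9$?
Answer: $44205$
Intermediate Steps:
$Q{\left(n \right)} = 2 n$
$T{\left(c \right)} = -17 + c^{2} - 18 c$ ($T{\left(c \right)} = \left(c^{2} + 2 \left(-9\right) c\right) - 17 = \left(c^{2} - 18 c\right) - 17 = -17 + c^{2} - 18 c$)
$44107 + T{\left(-5 \right)} = 44107 - \left(-73 - 25\right) = 44107 + \left(-17 + 25 + 90\right) = 44107 + 98 = 44205$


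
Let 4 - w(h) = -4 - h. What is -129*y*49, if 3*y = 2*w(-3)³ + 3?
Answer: -533071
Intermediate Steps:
w(h) = 8 + h (w(h) = 4 - (-4 - h) = 4 + (4 + h) = 8 + h)
y = 253/3 (y = (2*(8 - 3)³ + 3)/3 = (2*5³ + 3)/3 = (2*125 + 3)/3 = (250 + 3)/3 = (⅓)*253 = 253/3 ≈ 84.333)
-129*y*49 = -129*253/3*49 = -10879*49 = -533071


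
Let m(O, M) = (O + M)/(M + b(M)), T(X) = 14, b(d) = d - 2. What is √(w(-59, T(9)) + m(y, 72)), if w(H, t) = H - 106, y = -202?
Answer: 2*I*√209095/71 ≈ 12.881*I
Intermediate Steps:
b(d) = -2 + d
w(H, t) = -106 + H
m(O, M) = (M + O)/(-2 + 2*M) (m(O, M) = (O + M)/(M + (-2 + M)) = (M + O)/(-2 + 2*M))
√(w(-59, T(9)) + m(y, 72)) = √((-106 - 59) + (72 - 202)/(2*(-1 + 72))) = √(-165 + (½)*(-130)/71) = √(-165 + (½)*(1/71)*(-130)) = √(-165 - 65/71) = √(-11780/71) = 2*I*√209095/71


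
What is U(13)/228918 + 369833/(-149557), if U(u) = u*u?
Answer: -84636155561/34236289326 ≈ -2.4721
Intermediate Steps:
U(u) = u**2
U(13)/228918 + 369833/(-149557) = 13**2/228918 + 369833/(-149557) = 169*(1/228918) + 369833*(-1/149557) = 169/228918 - 369833/149557 = -84636155561/34236289326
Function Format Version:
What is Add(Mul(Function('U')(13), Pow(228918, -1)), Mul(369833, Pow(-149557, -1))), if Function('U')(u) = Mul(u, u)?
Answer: Rational(-84636155561, 34236289326) ≈ -2.4721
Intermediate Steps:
Function('U')(u) = Pow(u, 2)
Add(Mul(Function('U')(13), Pow(228918, -1)), Mul(369833, Pow(-149557, -1))) = Add(Mul(Pow(13, 2), Pow(228918, -1)), Mul(369833, Pow(-149557, -1))) = Add(Mul(169, Rational(1, 228918)), Mul(369833, Rational(-1, 149557))) = Add(Rational(169, 228918), Rational(-369833, 149557)) = Rational(-84636155561, 34236289326)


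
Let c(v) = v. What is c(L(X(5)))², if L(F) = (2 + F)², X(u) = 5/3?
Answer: 14641/81 ≈ 180.75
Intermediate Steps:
X(u) = 5/3 (X(u) = 5*(⅓) = 5/3)
c(L(X(5)))² = ((2 + 5/3)²)² = ((11/3)²)² = (121/9)² = 14641/81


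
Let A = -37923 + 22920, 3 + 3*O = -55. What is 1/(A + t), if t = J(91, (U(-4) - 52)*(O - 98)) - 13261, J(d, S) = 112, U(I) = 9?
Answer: -1/28152 ≈ -3.5521e-5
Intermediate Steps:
O = -58/3 (O = -1 + (⅓)*(-55) = -1 - 55/3 = -58/3 ≈ -19.333)
A = -15003
t = -13149 (t = 112 - 13261 = -13149)
1/(A + t) = 1/(-15003 - 13149) = 1/(-28152) = -1/28152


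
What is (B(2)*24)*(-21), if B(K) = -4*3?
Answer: 6048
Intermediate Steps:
B(K) = -12
(B(2)*24)*(-21) = -12*24*(-21) = -288*(-21) = 6048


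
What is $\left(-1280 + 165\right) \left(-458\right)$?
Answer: $510670$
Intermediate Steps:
$\left(-1280 + 165\right) \left(-458\right) = \left(-1115\right) \left(-458\right) = 510670$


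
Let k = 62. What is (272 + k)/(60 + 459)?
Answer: 334/519 ≈ 0.64355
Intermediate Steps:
(272 + k)/(60 + 459) = (272 + 62)/(60 + 459) = 334/519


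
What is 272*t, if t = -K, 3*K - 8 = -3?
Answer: -1360/3 ≈ -453.33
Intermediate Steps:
K = 5/3 (K = 8/3 + (⅓)*(-3) = 8/3 - 1 = 5/3 ≈ 1.6667)
t = -5/3 (t = -1*5/3 = -5/3 ≈ -1.6667)
272*t = 272*(-5/3) = -1360/3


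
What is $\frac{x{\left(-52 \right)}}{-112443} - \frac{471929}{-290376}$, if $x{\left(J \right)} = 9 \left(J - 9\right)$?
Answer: $\frac{479500261}{294150888} \approx 1.6301$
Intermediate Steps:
$x{\left(J \right)} = -81 + 9 J$ ($x{\left(J \right)} = 9 \left(-9 + J\right) = -81 + 9 J$)
$\frac{x{\left(-52 \right)}}{-112443} - \frac{471929}{-290376} = \frac{-81 + 9 \left(-52\right)}{-112443} - \frac{471929}{-290376} = \left(-81 - 468\right) \left(- \frac{1}{112443}\right) - - \frac{471929}{290376} = \left(-549\right) \left(- \frac{1}{112443}\right) + \frac{471929}{290376} = \frac{183}{37481} + \frac{471929}{290376} = \frac{479500261}{294150888}$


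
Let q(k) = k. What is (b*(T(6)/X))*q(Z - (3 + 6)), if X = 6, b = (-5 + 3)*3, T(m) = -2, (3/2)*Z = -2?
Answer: -62/3 ≈ -20.667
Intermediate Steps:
Z = -4/3 (Z = (⅔)*(-2) = -4/3 ≈ -1.3333)
b = -6 (b = -2*3 = -6)
(b*(T(6)/X))*q(Z - (3 + 6)) = (-(-12)/6)*(-4/3 - (3 + 6)) = (-(-12)/6)*(-4/3 - 1*9) = (-6*(-⅓))*(-4/3 - 9) = 2*(-31/3) = -62/3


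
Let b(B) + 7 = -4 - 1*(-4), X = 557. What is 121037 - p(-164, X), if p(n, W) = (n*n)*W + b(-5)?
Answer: -14860028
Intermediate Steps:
b(B) = -7 (b(B) = -7 + (-4 - 1*(-4)) = -7 + (-4 + 4) = -7 + 0 = -7)
p(n, W) = -7 + W*n² (p(n, W) = (n*n)*W - 7 = n²*W - 7 = W*n² - 7 = -7 + W*n²)
121037 - p(-164, X) = 121037 - (-7 + 557*(-164)²) = 121037 - (-7 + 557*26896) = 121037 - (-7 + 14981072) = 121037 - 1*14981065 = 121037 - 14981065 = -14860028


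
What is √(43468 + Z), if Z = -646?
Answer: 3*√4758 ≈ 206.93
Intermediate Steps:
√(43468 + Z) = √(43468 - 646) = √42822 = 3*√4758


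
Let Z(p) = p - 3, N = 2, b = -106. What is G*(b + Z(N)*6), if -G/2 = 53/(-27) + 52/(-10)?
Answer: -216608/135 ≈ -1604.5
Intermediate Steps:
Z(p) = -3 + p
G = 1934/135 (G = -2*(53/(-27) + 52/(-10)) = -2*(53*(-1/27) + 52*(-⅒)) = -2*(-53/27 - 26/5) = -2*(-967/135) = 1934/135 ≈ 14.326)
G*(b + Z(N)*6) = 1934*(-106 + (-3 + 2)*6)/135 = 1934*(-106 - 1*6)/135 = 1934*(-106 - 6)/135 = (1934/135)*(-112) = -216608/135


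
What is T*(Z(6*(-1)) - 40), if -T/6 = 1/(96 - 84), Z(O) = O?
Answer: 23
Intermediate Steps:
T = -½ (T = -6/(96 - 84) = -6/12 = -6*1/12 = -½ ≈ -0.50000)
T*(Z(6*(-1)) - 40) = -(6*(-1) - 40)/2 = -(-6 - 40)/2 = -½*(-46) = 23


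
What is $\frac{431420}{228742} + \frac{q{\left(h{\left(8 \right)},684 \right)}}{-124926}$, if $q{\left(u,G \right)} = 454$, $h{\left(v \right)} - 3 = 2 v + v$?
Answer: $\frac{13447931513}{7143955773} \approx 1.8824$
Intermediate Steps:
$h{\left(v \right)} = 3 + 3 v$ ($h{\left(v \right)} = 3 + \left(2 v + v\right) = 3 + 3 v$)
$\frac{431420}{228742} + \frac{q{\left(h{\left(8 \right)},684 \right)}}{-124926} = \frac{431420}{228742} + \frac{454}{-124926} = 431420 \cdot \frac{1}{228742} + 454 \left(- \frac{1}{124926}\right) = \frac{215710}{114371} - \frac{227}{62463} = \frac{13447931513}{7143955773}$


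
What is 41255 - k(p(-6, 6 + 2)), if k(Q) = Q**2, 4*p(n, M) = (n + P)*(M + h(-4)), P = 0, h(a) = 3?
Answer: 163931/4 ≈ 40983.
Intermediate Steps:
p(n, M) = n*(3 + M)/4 (p(n, M) = ((n + 0)*(M + 3))/4 = (n*(3 + M))/4 = n*(3 + M)/4)
41255 - k(p(-6, 6 + 2)) = 41255 - ((1/4)*(-6)*(3 + (6 + 2)))**2 = 41255 - ((1/4)*(-6)*(3 + 8))**2 = 41255 - ((1/4)*(-6)*11)**2 = 41255 - (-33/2)**2 = 41255 - 1*1089/4 = 41255 - 1089/4 = 163931/4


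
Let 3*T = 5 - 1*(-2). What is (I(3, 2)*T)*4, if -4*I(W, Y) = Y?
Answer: -14/3 ≈ -4.6667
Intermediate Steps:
I(W, Y) = -Y/4
T = 7/3 (T = (5 - 1*(-2))/3 = (5 + 2)/3 = (1/3)*7 = 7/3 ≈ 2.3333)
(I(3, 2)*T)*4 = (-1/4*2*(7/3))*4 = -1/2*7/3*4 = -7/6*4 = -14/3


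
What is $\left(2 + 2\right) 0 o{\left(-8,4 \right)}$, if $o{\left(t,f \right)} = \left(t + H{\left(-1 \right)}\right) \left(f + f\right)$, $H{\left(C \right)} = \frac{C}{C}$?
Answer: $0$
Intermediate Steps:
$H{\left(C \right)} = 1$
$o{\left(t,f \right)} = 2 f \left(1 + t\right)$ ($o{\left(t,f \right)} = \left(t + 1\right) \left(f + f\right) = \left(1 + t\right) 2 f = 2 f \left(1 + t\right)$)
$\left(2 + 2\right) 0 o{\left(-8,4 \right)} = \left(2 + 2\right) 0 \cdot 2 \cdot 4 \left(1 - 8\right) = 4 \cdot 0 \cdot 2 \cdot 4 \left(-7\right) = 0 \left(-56\right) = 0$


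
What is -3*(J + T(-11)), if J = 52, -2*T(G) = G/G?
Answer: -309/2 ≈ -154.50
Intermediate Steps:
T(G) = -½ (T(G) = -G/(2*G) = -½*1 = -½)
-3*(J + T(-11)) = -3*(52 - ½) = -3*103/2 = -309/2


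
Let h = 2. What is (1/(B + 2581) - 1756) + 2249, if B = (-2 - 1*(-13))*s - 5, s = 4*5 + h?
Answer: 1389275/2818 ≈ 493.00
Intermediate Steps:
s = 22 (s = 4*5 + 2 = 20 + 2 = 22)
B = 237 (B = (-2 - 1*(-13))*22 - 5 = (-2 + 13)*22 - 5 = 11*22 - 5 = 242 - 5 = 237)
(1/(B + 2581) - 1756) + 2249 = (1/(237 + 2581) - 1756) + 2249 = (1/2818 - 1756) + 2249 = -4948407/2818 + 2249 = 1389275/2818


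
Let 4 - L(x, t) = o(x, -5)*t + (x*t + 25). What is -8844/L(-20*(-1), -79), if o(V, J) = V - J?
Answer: -1474/589 ≈ -2.5025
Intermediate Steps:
L(x, t) = -21 - t*x - t*(5 + x) (L(x, t) = 4 - ((x - 1*(-5))*t + (x*t + 25)) = 4 - ((x + 5)*t + (t*x + 25)) = 4 - ((5 + x)*t + (25 + t*x)) = 4 - (t*(5 + x) + (25 + t*x)) = 4 - (25 + t*x + t*(5 + x)) = 4 + (-25 - t*x - t*(5 + x)) = -21 - t*x - t*(5 + x))
-8844/L(-20*(-1), -79) = -8844/(-21 - 1*(-79)*(-20*(-1)) - 1*(-79)*(5 - 20*(-1))) = -8844/(-21 - 1*(-79)*20 - 1*(-79)*(5 + 20)) = -8844/(-21 + 1580 - 1*(-79)*25) = -8844/(-21 + 1580 + 1975) = -8844/3534 = -8844*1/3534 = -1474/589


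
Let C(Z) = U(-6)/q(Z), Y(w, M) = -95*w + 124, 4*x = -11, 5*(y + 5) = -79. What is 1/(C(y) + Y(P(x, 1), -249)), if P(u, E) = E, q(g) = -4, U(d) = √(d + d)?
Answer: 116/3367 + 2*I*√3/3367 ≈ 0.034452 + 0.0010288*I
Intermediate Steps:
U(d) = √2*√d (U(d) = √(2*d) = √2*√d)
y = -104/5 (y = -5 + (⅕)*(-79) = -5 - 79/5 = -104/5 ≈ -20.800)
x = -11/4 (x = (¼)*(-11) = -11/4 ≈ -2.7500)
Y(w, M) = 124 - 95*w
C(Z) = -I*√3/2 (C(Z) = (√2*√(-6))/(-4) = (√2*(I*√6))*(-¼) = (2*I*√3)*(-¼) = -I*√3/2)
1/(C(y) + Y(P(x, 1), -249)) = 1/(-I*√3/2 + (124 - 95*1)) = 1/(-I*√3/2 + (124 - 95)) = 1/(-I*√3/2 + 29) = 1/(29 - I*√3/2)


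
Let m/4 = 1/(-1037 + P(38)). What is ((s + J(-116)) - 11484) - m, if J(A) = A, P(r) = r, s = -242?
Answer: -11830154/999 ≈ -11842.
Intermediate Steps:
m = -4/999 (m = 4/(-1037 + 38) = 4/(-999) = 4*(-1/999) = -4/999 ≈ -0.0040040)
((s + J(-116)) - 11484) - m = ((-242 - 116) - 11484) - 1*(-4/999) = (-358 - 11484) + 4/999 = -11842 + 4/999 = -11830154/999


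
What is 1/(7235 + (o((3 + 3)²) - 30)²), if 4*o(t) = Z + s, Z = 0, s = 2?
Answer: 4/32421 ≈ 0.00012338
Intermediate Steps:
o(t) = ½ (o(t) = (0 + 2)/4 = (¼)*2 = ½)
1/(7235 + (o((3 + 3)²) - 30)²) = 1/(7235 + (½ - 30)²) = 1/(7235 + (-59/2)²) = 1/(7235 + 3481/4) = 1/(32421/4) = 4/32421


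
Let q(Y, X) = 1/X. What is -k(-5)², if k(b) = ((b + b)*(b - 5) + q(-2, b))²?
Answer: -62001498001/625 ≈ -9.9202e+7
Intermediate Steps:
k(b) = (1/b + 2*b*(-5 + b))² (k(b) = ((b + b)*(b - 5) + 1/b)² = ((2*b)*(-5 + b) + 1/b)² = (2*b*(-5 + b) + 1/b)² = (1/b + 2*b*(-5 + b))²)
-k(-5)² = -((1 + 2*(-5)²*(-5 - 5))²/(-5)²)² = -((1 + 2*25*(-10))²/25)² = -((1 - 500)²/25)² = -((1/25)*(-499)²)² = -((1/25)*249001)² = -(249001/25)² = -1*62001498001/625 = -62001498001/625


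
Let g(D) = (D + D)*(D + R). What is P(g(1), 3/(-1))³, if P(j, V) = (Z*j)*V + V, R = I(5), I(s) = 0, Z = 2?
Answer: -3375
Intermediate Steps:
R = 0
g(D) = 2*D² (g(D) = (D + D)*(D + 0) = (2*D)*D = 2*D²)
P(j, V) = V + 2*V*j (P(j, V) = (2*j)*V + V = 2*V*j + V = V + 2*V*j)
P(g(1), 3/(-1))³ = ((3/(-1))*(1 + 2*(2*1²)))³ = ((3*(-1))*(1 + 2*(2*1)))³ = (-3*(1 + 2*2))³ = (-3*(1 + 4))³ = (-3*5)³ = (-15)³ = -3375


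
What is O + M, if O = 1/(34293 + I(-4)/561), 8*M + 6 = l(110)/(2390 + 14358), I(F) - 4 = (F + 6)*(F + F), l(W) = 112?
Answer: -80458106613/107401356676 ≈ -0.74914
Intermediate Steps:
I(F) = 4 + 2*F*(6 + F) (I(F) = 4 + (F + 6)*(F + F) = 4 + (6 + F)*(2*F) = 4 + 2*F*(6 + F))
M = -12547/16748 (M = -3/4 + (112/(2390 + 14358))/8 = -3/4 + (112/16748)/8 = -3/4 + (112*(1/16748))/8 = -3/4 + (1/8)*(28/4187) = -3/4 + 7/8374 = -12547/16748 ≈ -0.74916)
O = 187/6412787 (O = 1/(34293 + (4 + 2*(-4)**2 + 12*(-4))/561) = 1/(34293 + (4 + 2*16 - 48)/561) = 1/(34293 + (4 + 32 - 48)/561) = 1/(34293 + (1/561)*(-12)) = 1/(34293 - 4/187) = 1/(6412787/187) = 187/6412787 ≈ 2.9160e-5)
O + M = 187/6412787 - 12547/16748 = -80458106613/107401356676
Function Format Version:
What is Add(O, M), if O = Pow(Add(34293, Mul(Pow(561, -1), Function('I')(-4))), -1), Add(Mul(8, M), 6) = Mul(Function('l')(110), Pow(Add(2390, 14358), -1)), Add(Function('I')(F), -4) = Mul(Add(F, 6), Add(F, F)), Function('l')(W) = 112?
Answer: Rational(-80458106613, 107401356676) ≈ -0.74914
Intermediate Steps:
Function('I')(F) = Add(4, Mul(2, F, Add(6, F))) (Function('I')(F) = Add(4, Mul(Add(F, 6), Add(F, F))) = Add(4, Mul(Add(6, F), Mul(2, F))) = Add(4, Mul(2, F, Add(6, F))))
M = Rational(-12547, 16748) (M = Add(Rational(-3, 4), Mul(Rational(1, 8), Mul(112, Pow(Add(2390, 14358), -1)))) = Add(Rational(-3, 4), Mul(Rational(1, 8), Mul(112, Pow(16748, -1)))) = Add(Rational(-3, 4), Mul(Rational(1, 8), Mul(112, Rational(1, 16748)))) = Add(Rational(-3, 4), Mul(Rational(1, 8), Rational(28, 4187))) = Add(Rational(-3, 4), Rational(7, 8374)) = Rational(-12547, 16748) ≈ -0.74916)
O = Rational(187, 6412787) (O = Pow(Add(34293, Mul(Pow(561, -1), Add(4, Mul(2, Pow(-4, 2)), Mul(12, -4)))), -1) = Pow(Add(34293, Mul(Rational(1, 561), Add(4, Mul(2, 16), -48))), -1) = Pow(Add(34293, Mul(Rational(1, 561), Add(4, 32, -48))), -1) = Pow(Add(34293, Mul(Rational(1, 561), -12)), -1) = Pow(Add(34293, Rational(-4, 187)), -1) = Pow(Rational(6412787, 187), -1) = Rational(187, 6412787) ≈ 2.9160e-5)
Add(O, M) = Add(Rational(187, 6412787), Rational(-12547, 16748)) = Rational(-80458106613, 107401356676)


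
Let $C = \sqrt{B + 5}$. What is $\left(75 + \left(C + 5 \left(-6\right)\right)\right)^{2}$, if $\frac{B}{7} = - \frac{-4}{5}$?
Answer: $\frac{\left(225 + \sqrt{265}\right)^{2}}{25} \approx 2328.6$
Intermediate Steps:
$B = \frac{28}{5}$ ($B = 7 \left(- \frac{-4}{5}\right) = 7 \left(\left(-1\right) \left(- \frac{4}{5}\right)\right) = 7 \cdot \frac{4}{5} = \frac{28}{5} \approx 5.6$)
$C = \frac{\sqrt{265}}{5}$ ($C = \sqrt{\frac{28}{5} + 5} = \sqrt{\frac{53}{5}} = \frac{\sqrt{265}}{5} \approx 3.2558$)
$\left(75 + \left(C + 5 \left(-6\right)\right)\right)^{2} = \left(75 + \left(\frac{\sqrt{265}}{5} + 5 \left(-6\right)\right)\right)^{2} = \left(75 - \left(30 - \frac{\sqrt{265}}{5}\right)\right)^{2} = \left(45 + \frac{\sqrt{265}}{5}\right)^{2}$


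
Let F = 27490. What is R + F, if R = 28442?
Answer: 55932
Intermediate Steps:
R + F = 28442 + 27490 = 55932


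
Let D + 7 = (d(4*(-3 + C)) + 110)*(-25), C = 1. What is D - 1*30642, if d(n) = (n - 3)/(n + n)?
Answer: -534659/16 ≈ -33416.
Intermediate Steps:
d(n) = (-3 + n)/(2*n) (d(n) = (-3 + n)/((2*n)) = (-3 + n)*(1/(2*n)) = (-3 + n)/(2*n))
D = -44387/16 (D = -7 + ((-3 + 4*(-3 + 1))/(2*((4*(-3 + 1)))) + 110)*(-25) = -7 + ((-3 + 4*(-2))/(2*((4*(-2)))) + 110)*(-25) = -7 + ((1/2)*(-3 - 8)/(-8) + 110)*(-25) = -7 + ((1/2)*(-1/8)*(-11) + 110)*(-25) = -7 + (11/16 + 110)*(-25) = -7 + (1771/16)*(-25) = -7 - 44275/16 = -44387/16 ≈ -2774.2)
D - 1*30642 = -44387/16 - 1*30642 = -44387/16 - 30642 = -534659/16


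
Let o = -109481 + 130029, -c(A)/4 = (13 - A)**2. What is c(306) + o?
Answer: -322848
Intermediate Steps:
c(A) = -4*(13 - A)**2
o = 20548
c(306) + o = -4*(-13 + 306)**2 + 20548 = -4*293**2 + 20548 = -4*85849 + 20548 = -343396 + 20548 = -322848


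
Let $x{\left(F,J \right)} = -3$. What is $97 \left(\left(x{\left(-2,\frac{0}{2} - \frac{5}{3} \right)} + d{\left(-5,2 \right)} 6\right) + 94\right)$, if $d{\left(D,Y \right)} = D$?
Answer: $5917$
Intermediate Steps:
$97 \left(\left(x{\left(-2,\frac{0}{2} - \frac{5}{3} \right)} + d{\left(-5,2 \right)} 6\right) + 94\right) = 97 \left(\left(-3 - 30\right) + 94\right) = 97 \left(-33 + 94\right) = 97 \cdot 61 = 5917$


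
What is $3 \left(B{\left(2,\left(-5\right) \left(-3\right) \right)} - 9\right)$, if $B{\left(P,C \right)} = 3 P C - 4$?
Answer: $231$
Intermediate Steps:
$B{\left(P,C \right)} = -4 + 3 C P$ ($B{\left(P,C \right)} = 3 C P - 4 = -4 + 3 C P$)
$3 \left(B{\left(2,\left(-5\right) \left(-3\right) \right)} - 9\right) = 3 \left(\left(-4 + 3 \left(\left(-5\right) \left(-3\right)\right) 2\right) - 9\right) = 3 \left(\left(-4 + 3 \cdot 15 \cdot 2\right) - 9\right) = 3 \left(\left(-4 + 90\right) - 9\right) = 3 \left(86 - 9\right) = 3 \cdot 77 = 231$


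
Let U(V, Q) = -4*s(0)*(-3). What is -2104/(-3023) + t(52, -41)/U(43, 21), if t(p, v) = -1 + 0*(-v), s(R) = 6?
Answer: 148465/217656 ≈ 0.68211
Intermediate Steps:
U(V, Q) = 72 (U(V, Q) = -4*6*(-3) = -24*(-3) = 72)
t(p, v) = -1 (t(p, v) = -1 + 0 = -1)
-2104/(-3023) + t(52, -41)/U(43, 21) = -2104/(-3023) - 1/72 = -2104*(-1/3023) - 1*1/72 = 2104/3023 - 1/72 = 148465/217656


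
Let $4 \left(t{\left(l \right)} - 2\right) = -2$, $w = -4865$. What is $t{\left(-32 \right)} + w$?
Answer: $- \frac{9727}{2} \approx -4863.5$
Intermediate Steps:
$t{\left(l \right)} = \frac{3}{2}$ ($t{\left(l \right)} = 2 + \frac{1}{4} \left(-2\right) = 2 - \frac{1}{2} = \frac{3}{2}$)
$t{\left(-32 \right)} + w = \frac{3}{2} - 4865 = - \frac{9727}{2}$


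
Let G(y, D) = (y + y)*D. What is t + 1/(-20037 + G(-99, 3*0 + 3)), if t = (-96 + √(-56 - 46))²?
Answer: 188030933/20631 - 192*I*√102 ≈ 9114.0 - 1939.1*I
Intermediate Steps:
t = (-96 + I*√102)² (t = (-96 + √(-102))² = (-96 + I*√102)² ≈ 9114.0 - 1939.1*I)
G(y, D) = 2*D*y (G(y, D) = (2*y)*D = 2*D*y)
t + 1/(-20037 + G(-99, 3*0 + 3)) = (96 - I*√102)² + 1/(-20037 + 2*(3*0 + 3)*(-99)) = (96 - I*√102)² + 1/(-20037 + 2*(0 + 3)*(-99)) = (96 - I*√102)² + 1/(-20037 + 2*3*(-99)) = (96 - I*√102)² + 1/(-20037 - 594) = (96 - I*√102)² + 1/(-20631) = (96 - I*√102)² - 1/20631 = -1/20631 + (96 - I*√102)²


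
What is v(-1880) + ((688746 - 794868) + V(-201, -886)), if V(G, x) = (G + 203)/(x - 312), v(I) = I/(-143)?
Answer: -9088966177/85657 ≈ -1.0611e+5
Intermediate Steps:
v(I) = -I/143 (v(I) = I*(-1/143) = -I/143)
V(G, x) = (203 + G)/(-312 + x)
v(-1880) + ((688746 - 794868) + V(-201, -886)) = -1/143*(-1880) + ((688746 - 794868) + (203 - 201)/(-312 - 886)) = 1880/143 + (-106122 + 2/(-1198)) = 1880/143 + (-106122 - 1/1198*2) = 1880/143 + (-106122 - 1/599) = 1880/143 - 63567079/599 = -9088966177/85657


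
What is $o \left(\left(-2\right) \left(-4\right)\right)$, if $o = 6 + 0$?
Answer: $48$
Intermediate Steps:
$o = 6$
$o \left(\left(-2\right) \left(-4\right)\right) = 6 \left(\left(-2\right) \left(-4\right)\right) = 6 \cdot 8 = 48$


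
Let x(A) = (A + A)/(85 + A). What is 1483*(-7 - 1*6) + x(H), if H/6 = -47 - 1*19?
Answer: -5994977/311 ≈ -19276.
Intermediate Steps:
H = -396 (H = 6*(-47 - 1*19) = 6*(-47 - 19) = 6*(-66) = -396)
x(A) = 2*A/(85 + A) (x(A) = (2*A)/(85 + A) = 2*A/(85 + A))
1483*(-7 - 1*6) + x(H) = 1483*(-7 - 1*6) + 2*(-396)/(85 - 396) = 1483*(-7 - 6) + 2*(-396)/(-311) = 1483*(-13) + 2*(-396)*(-1/311) = -19279 + 792/311 = -5994977/311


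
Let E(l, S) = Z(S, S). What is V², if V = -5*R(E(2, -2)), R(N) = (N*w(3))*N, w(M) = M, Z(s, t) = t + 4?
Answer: 3600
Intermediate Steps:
Z(s, t) = 4 + t
E(l, S) = 4 + S
R(N) = 3*N² (R(N) = (N*3)*N = (3*N)*N = 3*N²)
V = -60 (V = -15*(4 - 2)² = -15*2² = -15*4 = -5*12 = -60)
V² = (-60)² = 3600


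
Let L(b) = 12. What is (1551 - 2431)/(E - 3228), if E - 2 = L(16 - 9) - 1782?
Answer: 220/1249 ≈ 0.17614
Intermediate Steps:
E = -1768 (E = 2 + (12 - 1782) = 2 - 1770 = -1768)
(1551 - 2431)/(E - 3228) = (1551 - 2431)/(-1768 - 3228) = -880/(-4996) = -880*(-1/4996) = 220/1249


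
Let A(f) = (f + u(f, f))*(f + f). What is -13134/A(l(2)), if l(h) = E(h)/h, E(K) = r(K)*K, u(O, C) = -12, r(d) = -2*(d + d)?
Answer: -6567/160 ≈ -41.044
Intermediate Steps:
r(d) = -4*d
E(K) = -4*K² (E(K) = (-4*K)*K = -4*K²)
l(h) = -4*h (l(h) = (-4*h²)/h = -4*h)
A(f) = 2*f*(-12 + f) (A(f) = (f - 12)*(f + f) = (-12 + f)*(2*f) = 2*f*(-12 + f))
-13134/A(l(2)) = -13134*(-1/(16*(-12 - 4*2))) = -13134*(-1/(16*(-12 - 8))) = -13134/(2*(-8)*(-20)) = -13134/320 = -13134*1/320 = -6567/160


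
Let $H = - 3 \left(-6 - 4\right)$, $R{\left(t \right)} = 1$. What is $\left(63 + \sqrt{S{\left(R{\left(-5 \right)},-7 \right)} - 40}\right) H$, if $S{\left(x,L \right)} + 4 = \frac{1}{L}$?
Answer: $1890 + \frac{30 i \sqrt{2163}}{7} \approx 1890.0 + 199.32 i$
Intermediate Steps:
$S{\left(x,L \right)} = -4 + \frac{1}{L}$
$H = 30$ ($H = \left(-3\right) \left(-10\right) = 30$)
$\left(63 + \sqrt{S{\left(R{\left(-5 \right)},-7 \right)} - 40}\right) H = \left(63 + \sqrt{\left(-4 + \frac{1}{-7}\right) - 40}\right) 30 = \left(63 + \sqrt{\left(-4 - \frac{1}{7}\right) - 40}\right) 30 = \left(63 + \sqrt{- \frac{29}{7} - 40}\right) 30 = \left(63 + \sqrt{- \frac{309}{7}}\right) 30 = \left(63 + \frac{i \sqrt{2163}}{7}\right) 30 = 1890 + \frac{30 i \sqrt{2163}}{7}$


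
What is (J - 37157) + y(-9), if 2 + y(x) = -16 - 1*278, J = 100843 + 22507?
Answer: 85897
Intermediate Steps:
J = 123350
y(x) = -296 (y(x) = -2 + (-16 - 1*278) = -2 + (-16 - 278) = -2 - 294 = -296)
(J - 37157) + y(-9) = (123350 - 37157) - 296 = 86193 - 296 = 85897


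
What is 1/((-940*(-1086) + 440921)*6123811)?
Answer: 1/8951548091171 ≈ 1.1171e-13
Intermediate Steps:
1/((-940*(-1086) + 440921)*6123811) = (1/6123811)/(1020840 + 440921) = (1/6123811)/1461761 = (1/1461761)*(1/6123811) = 1/8951548091171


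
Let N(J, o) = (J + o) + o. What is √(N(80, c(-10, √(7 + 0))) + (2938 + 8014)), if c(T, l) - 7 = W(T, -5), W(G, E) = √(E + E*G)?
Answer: √(11046 + 6*√5) ≈ 105.16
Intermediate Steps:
c(T, l) = 7 + √(-5 - 5*T) (c(T, l) = 7 + √(-5*(1 + T)) = 7 + √(-5 - 5*T))
N(J, o) = J + 2*o
√(N(80, c(-10, √(7 + 0))) + (2938 + 8014)) = √((80 + 2*(7 + √(-5 - 5*(-10)))) + (2938 + 8014)) = √((80 + 2*(7 + √(-5 + 50))) + 10952) = √((80 + 2*(7 + √45)) + 10952) = √((80 + 2*(7 + 3*√5)) + 10952) = √((80 + (14 + 6*√5)) + 10952) = √((94 + 6*√5) + 10952) = √(11046 + 6*√5)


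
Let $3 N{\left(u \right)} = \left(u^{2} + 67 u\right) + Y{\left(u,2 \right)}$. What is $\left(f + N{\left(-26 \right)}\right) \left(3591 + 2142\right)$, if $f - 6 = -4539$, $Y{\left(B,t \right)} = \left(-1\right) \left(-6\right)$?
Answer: $-28013349$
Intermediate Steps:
$Y{\left(B,t \right)} = 6$
$N{\left(u \right)} = 2 + \frac{u^{2}}{3} + \frac{67 u}{3}$ ($N{\left(u \right)} = \frac{\left(u^{2} + 67 u\right) + 6}{3} = \frac{6 + u^{2} + 67 u}{3} = 2 + \frac{u^{2}}{3} + \frac{67 u}{3}$)
$f = -4533$ ($f = 6 - 4539 = -4533$)
$\left(f + N{\left(-26 \right)}\right) \left(3591 + 2142\right) = \left(-4533 + \left(2 + \frac{\left(-26\right)^{2}}{3} + \frac{67}{3} \left(-26\right)\right)\right) \left(3591 + 2142\right) = \left(-4533 + \left(2 + \frac{1}{3} \cdot 676 - \frac{1742}{3}\right)\right) 5733 = \left(-4533 + \left(2 + \frac{676}{3} - \frac{1742}{3}\right)\right) 5733 = \left(-4533 - \frac{1060}{3}\right) 5733 = \left(- \frac{14659}{3}\right) 5733 = -28013349$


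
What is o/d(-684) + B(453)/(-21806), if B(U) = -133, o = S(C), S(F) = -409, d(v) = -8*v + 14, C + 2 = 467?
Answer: -2047254/29906929 ≈ -0.068454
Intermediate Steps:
C = 465 (C = -2 + 467 = 465)
d(v) = 14 - 8*v
o = -409
o/d(-684) + B(453)/(-21806) = -409/(14 - 8*(-684)) - 133/(-21806) = -409/(14 + 5472) - 133*(-1/21806) = -409/5486 + 133/21806 = -2047254/29906929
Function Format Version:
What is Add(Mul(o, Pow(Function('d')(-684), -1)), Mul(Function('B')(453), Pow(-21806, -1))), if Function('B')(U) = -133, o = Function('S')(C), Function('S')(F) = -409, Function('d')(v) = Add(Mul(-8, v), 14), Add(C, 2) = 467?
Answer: Rational(-2047254, 29906929) ≈ -0.068454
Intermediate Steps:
C = 465 (C = Add(-2, 467) = 465)
Function('d')(v) = Add(14, Mul(-8, v))
o = -409
Add(Mul(o, Pow(Function('d')(-684), -1)), Mul(Function('B')(453), Pow(-21806, -1))) = Add(Mul(-409, Pow(Add(14, Mul(-8, -684)), -1)), Mul(-133, Pow(-21806, -1))) = Add(Mul(-409, Pow(Add(14, 5472), -1)), Mul(-133, Rational(-1, 21806))) = Add(Mul(-409, Pow(5486, -1)), Rational(133, 21806)) = Add(Mul(-409, Rational(1, 5486)), Rational(133, 21806)) = Add(Rational(-409, 5486), Rational(133, 21806)) = Rational(-2047254, 29906929)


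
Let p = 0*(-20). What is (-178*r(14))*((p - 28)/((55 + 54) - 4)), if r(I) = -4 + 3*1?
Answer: -712/15 ≈ -47.467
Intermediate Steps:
p = 0
r(I) = -1 (r(I) = -4 + 3 = -1)
(-178*r(14))*((p - 28)/((55 + 54) - 4)) = (-178*(-1))*((0 - 28)/((55 + 54) - 4)) = 178*(-28/(109 - 4)) = 178*(-28/105) = 178*(-28*1/105) = 178*(-4/15) = -712/15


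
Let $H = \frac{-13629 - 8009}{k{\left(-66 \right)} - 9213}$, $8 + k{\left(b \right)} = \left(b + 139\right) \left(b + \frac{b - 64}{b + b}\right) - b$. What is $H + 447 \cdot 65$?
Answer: $\frac{26658606123}{917473} \approx 29057.0$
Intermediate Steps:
$k{\left(b \right)} = -8 - b + \left(139 + b\right) \left(b + \frac{-64 + b}{2 b}\right)$ ($k{\left(b \right)} = -8 - \left(b - \left(b + 139\right) \left(b + \frac{b - 64}{b + b}\right)\right) = -8 - \left(b - \left(139 + b\right) \left(b + \frac{-64 + b}{2 b}\right)\right) = -8 - b + \left(139 + b\right) \left(b + \frac{-64 + b}{2 b}\right)$)
$H = \frac{1428108}{917473}$ ($H = \frac{-13629 - 8009}{\left(\frac{59}{2} + \left(-66\right)^{2} - \frac{4448}{-66} + \frac{277}{2} \left(-66\right)\right) - 9213} = - \frac{21638}{\left(\frac{59}{2} + 4356 - - \frac{2224}{33} - 9141\right) - 9213} = - \frac{21638}{\left(\frac{59}{2} + 4356 + \frac{2224}{33} - 9141\right) - 9213} = - \frac{21638}{- \frac{309415}{66} - 9213} = - \frac{21638}{- \frac{917473}{66}} = \left(-21638\right) \left(- \frac{66}{917473}\right) = \frac{1428108}{917473} \approx 1.5566$)
$H + 447 \cdot 65 = \frac{1428108}{917473} + 447 \cdot 65 = \frac{1428108}{917473} + 29055 = \frac{26658606123}{917473}$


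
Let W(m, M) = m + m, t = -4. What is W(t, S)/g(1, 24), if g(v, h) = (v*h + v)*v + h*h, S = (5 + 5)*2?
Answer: -8/601 ≈ -0.013311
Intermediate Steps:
S = 20 (S = 10*2 = 20)
g(v, h) = h**2 + v*(v + h*v) (g(v, h) = (h*v + v)*v + h**2 = (v + h*v)*v + h**2 = v*(v + h*v) + h**2 = h**2 + v*(v + h*v))
W(m, M) = 2*m
W(t, S)/g(1, 24) = (2*(-4))/(24**2 + 1**2 + 24*1**2) = -8/(576 + 1 + 24*1) = -8/(576 + 1 + 24) = -8/601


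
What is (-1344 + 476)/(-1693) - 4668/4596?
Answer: -326133/648419 ≈ -0.50297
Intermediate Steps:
(-1344 + 476)/(-1693) - 4668/4596 = -868*(-1/1693) - 4668*1/4596 = 868/1693 - 389/383 = -326133/648419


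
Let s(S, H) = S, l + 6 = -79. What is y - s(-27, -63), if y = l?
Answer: -58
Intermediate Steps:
l = -85 (l = -6 - 79 = -85)
y = -85
y - s(-27, -63) = -85 - 1*(-27) = -85 + 27 = -58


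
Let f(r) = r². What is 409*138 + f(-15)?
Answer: 56667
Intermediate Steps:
409*138 + f(-15) = 409*138 + (-15)² = 56442 + 225 = 56667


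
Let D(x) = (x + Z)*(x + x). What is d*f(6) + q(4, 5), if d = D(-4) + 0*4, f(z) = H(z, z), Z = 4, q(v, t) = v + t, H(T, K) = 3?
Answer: 9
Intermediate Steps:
q(v, t) = t + v
D(x) = 2*x*(4 + x) (D(x) = (x + 4)*(x + x) = (4 + x)*(2*x) = 2*x*(4 + x))
f(z) = 3
d = 0 (d = 2*(-4)*(4 - 4) + 0*4 = 2*(-4)*0 + 0 = 0 + 0 = 0)
d*f(6) + q(4, 5) = 0*3 + (5 + 4) = 0 + 9 = 9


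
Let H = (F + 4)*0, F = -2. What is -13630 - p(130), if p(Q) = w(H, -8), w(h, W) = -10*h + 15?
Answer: -13645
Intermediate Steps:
H = 0 (H = (-2 + 4)*0 = 2*0 = 0)
w(h, W) = 15 - 10*h
p(Q) = 15 (p(Q) = 15 - 10*0 = 15 + 0 = 15)
-13630 - p(130) = -13630 - 1*15 = -13630 - 15 = -13645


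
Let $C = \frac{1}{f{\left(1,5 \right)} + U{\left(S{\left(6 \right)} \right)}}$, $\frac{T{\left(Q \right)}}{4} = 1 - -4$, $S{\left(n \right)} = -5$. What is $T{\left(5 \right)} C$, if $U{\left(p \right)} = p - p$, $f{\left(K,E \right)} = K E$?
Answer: $4$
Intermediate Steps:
$f{\left(K,E \right)} = E K$
$U{\left(p \right)} = 0$
$T{\left(Q \right)} = 20$ ($T{\left(Q \right)} = 4 \left(1 - -4\right) = 4 \left(1 + 4\right) = 4 \cdot 5 = 20$)
$C = \frac{1}{5}$ ($C = \frac{1}{5 \cdot 1 + 0} = \frac{1}{5 + 0} = \frac{1}{5} \approx 0.2$)
$T{\left(5 \right)} C = 20 \cdot \frac{1}{5} = 4$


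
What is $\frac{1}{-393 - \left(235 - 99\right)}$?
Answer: $- \frac{1}{529} \approx -0.0018904$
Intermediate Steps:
$\frac{1}{-393 - \left(235 - 99\right)} = \frac{1}{-393 - 136} = \frac{1}{-529} = - \frac{1}{529}$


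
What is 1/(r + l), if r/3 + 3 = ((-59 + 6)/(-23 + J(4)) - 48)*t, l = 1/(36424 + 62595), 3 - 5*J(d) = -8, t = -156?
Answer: 198038/4210782977 ≈ 4.7031e-5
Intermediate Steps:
J(d) = 11/5 (J(d) = ⅗ - ⅕*(-8) = ⅗ + 8/5 = 11/5)
l = 1/99019 ≈ 1.0099e-5
r = 42525/2 (r = -9 + 3*(((-59 + 6)/(-23 + 11/5) - 48)*(-156)) = -9 + 3*((-53/(-104/5) - 48)*(-156)) = -9 + 3*((-53*(-5/104) - 48)*(-156)) = -9 + 3*((265/104 - 48)*(-156)) = -9 + 3*(-4727/104*(-156)) = -9 + 3*(14181/2) = -9 + 42543/2 = 42525/2 ≈ 21263.)
1/(r + l) = 1/(42525/2 + 1/99019) = 1/(4210782977/198038) = 198038/4210782977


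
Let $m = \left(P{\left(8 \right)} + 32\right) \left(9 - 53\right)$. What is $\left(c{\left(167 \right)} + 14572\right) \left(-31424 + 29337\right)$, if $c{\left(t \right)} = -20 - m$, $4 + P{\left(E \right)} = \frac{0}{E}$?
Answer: $-32941208$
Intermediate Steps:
$P{\left(E \right)} = -4$ ($P{\left(E \right)} = -4 + \frac{0}{E} = -4 + 0 = -4$)
$m = -1232$ ($m = \left(-4 + 32\right) \left(9 - 53\right) = 28 \left(-44\right) = -1232$)
$c{\left(t \right)} = 1212$ ($c{\left(t \right)} = -20 - -1232 = -20 + 1232 = 1212$)
$\left(c{\left(167 \right)} + 14572\right) \left(-31424 + 29337\right) = \left(1212 + 14572\right) \left(-31424 + 29337\right) = 15784 \left(-2087\right) = -32941208$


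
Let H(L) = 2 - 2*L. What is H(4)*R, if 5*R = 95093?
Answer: -570558/5 ≈ -1.1411e+5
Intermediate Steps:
R = 95093/5 (R = (⅕)*95093 = 95093/5 ≈ 19019.)
H(4)*R = (2 - 2*4)*(95093/5) = (2 - 8)*(95093/5) = -6*95093/5 = -570558/5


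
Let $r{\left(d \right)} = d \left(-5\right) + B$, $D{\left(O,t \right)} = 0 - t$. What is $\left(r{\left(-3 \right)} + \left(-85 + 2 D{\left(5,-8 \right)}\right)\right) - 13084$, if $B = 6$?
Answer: $-13132$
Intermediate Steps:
$D{\left(O,t \right)} = - t$
$r{\left(d \right)} = 6 - 5 d$ ($r{\left(d \right)} = d \left(-5\right) + 6 = - 5 d + 6 = 6 - 5 d$)
$\left(r{\left(-3 \right)} + \left(-85 + 2 D{\left(5,-8 \right)}\right)\right) - 13084 = \left(\left(6 - -15\right) - \left(85 - 2 \left(\left(-1\right) \left(-8\right)\right)\right)\right) - 13084 = \left(\left(6 + 15\right) + \left(-85 + 2 \cdot 8\right)\right) - 13084 = \left(21 + \left(-85 + 16\right)\right) - 13084 = \left(21 - 69\right) - 13084 = -48 - 13084 = -13132$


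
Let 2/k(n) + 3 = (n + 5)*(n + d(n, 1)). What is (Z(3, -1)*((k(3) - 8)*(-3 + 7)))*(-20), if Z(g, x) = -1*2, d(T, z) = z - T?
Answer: -1216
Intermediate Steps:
k(n) = 2/(2 + n) (k(n) = 2/(-3 + (n + 5)*(n + (1 - n))) = 2/(-3 + (5 + n)*1) = 2/(-3 + (5 + n)) = 2/(2 + n))
Z(g, x) = -2
(Z(3, -1)*((k(3) - 8)*(-3 + 7)))*(-20) = -2*(2/(2 + 3) - 8)*(-3 + 7)*(-20) = -2*(2/5 - 8)*4*(-20) = -2*(2*(⅕) - 8)*4*(-20) = -2*(⅖ - 8)*4*(-20) = -(-76)*4/5*(-20) = -2*(-152/5)*(-20) = (304/5)*(-20) = -1216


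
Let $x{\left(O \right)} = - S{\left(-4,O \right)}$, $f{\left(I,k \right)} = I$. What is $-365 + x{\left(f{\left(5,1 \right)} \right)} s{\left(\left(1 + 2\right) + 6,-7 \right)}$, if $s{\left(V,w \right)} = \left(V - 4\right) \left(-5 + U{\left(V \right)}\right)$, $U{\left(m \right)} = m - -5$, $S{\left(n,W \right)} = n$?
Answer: $-185$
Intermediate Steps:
$U{\left(m \right)} = 5 + m$ ($U{\left(m \right)} = m + 5 = 5 + m$)
$x{\left(O \right)} = 4$ ($x{\left(O \right)} = \left(-1\right) \left(-4\right) = 4$)
$s{\left(V,w \right)} = V \left(-4 + V\right)$ ($s{\left(V,w \right)} = \left(V - 4\right) \left(-5 + \left(5 + V\right)\right) = \left(-4 + V\right) V = V \left(-4 + V\right)$)
$-365 + x{\left(f{\left(5,1 \right)} \right)} s{\left(\left(1 + 2\right) + 6,-7 \right)} = -365 + 4 \left(\left(1 + 2\right) + 6\right) \left(-4 + \left(\left(1 + 2\right) + 6\right)\right) = -365 + 4 \left(3 + 6\right) \left(-4 + \left(3 + 6\right)\right) = -365 + 4 \cdot 9 \left(-4 + 9\right) = -365 + 4 \cdot 9 \cdot 5 = -365 + 4 \cdot 45 = -365 + 180 = -185$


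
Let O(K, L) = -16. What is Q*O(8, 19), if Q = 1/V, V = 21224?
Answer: -2/2653 ≈ -0.00075386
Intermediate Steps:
Q = 1/21224 ≈ 4.7116e-5
Q*O(8, 19) = (1/21224)*(-16) = -2/2653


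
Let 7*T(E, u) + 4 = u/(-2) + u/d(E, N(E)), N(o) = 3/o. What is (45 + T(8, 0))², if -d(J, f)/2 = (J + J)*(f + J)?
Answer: 96721/49 ≈ 1973.9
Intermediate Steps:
d(J, f) = -4*J*(J + f) (d(J, f) = -2*(J + J)*(f + J) = -2*2*J*(J + f) = -4*J*(J + f))
T(E, u) = -4/7 - u/14 - u/(28*E*(E + 3/E)) (T(E, u) = -4/7 + (u/(-2) + u/((-4*E*(E + 3/E))))/7 = -4/7 + (u*(-½) + u*(-1/(4*E*(E + 3/E))))/7 = -4/7 + (-u/2 - u/(4*E*(E + 3/E)))/7 = -4/7 + (-u/14 - u/(28*E*(E + 3/E))) = -4/7 - u/14 - u/(28*E*(E + 3/E)))
(45 + T(8, 0))² = (45 + (-1*0 + 2*(-8 - 1*0)*(3 + 8²))/(28*(3 + 8²)))² = (45 + (0 + 2*(-8 + 0)*(3 + 64))/(28*(3 + 64)))² = (45 + (1/28)*(0 + 2*(-8)*67)/67)² = (45 + (1/28)*(1/67)*(0 - 1072))² = (45 + (1/28)*(1/67)*(-1072))² = (45 - 4/7)² = (311/7)² = 96721/49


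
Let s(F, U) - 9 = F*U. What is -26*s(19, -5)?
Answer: 2236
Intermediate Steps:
s(F, U) = 9 + F*U
-26*s(19, -5) = -26*(9 + 19*(-5)) = -26*(9 - 95) = -26*(-86) = 2236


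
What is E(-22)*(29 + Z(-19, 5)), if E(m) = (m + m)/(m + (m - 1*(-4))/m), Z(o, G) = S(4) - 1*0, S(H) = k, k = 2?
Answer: 15004/233 ≈ 64.395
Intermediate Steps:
S(H) = 2
Z(o, G) = 2 (Z(o, G) = 2 - 1*0 = 2 + 0 = 2)
E(m) = 2*m/(m + (4 + m)/m) (E(m) = (2*m)/(m + (m + 4)/m) = (2*m)/(m + (4 + m)/m) = 2*m/(m + (4 + m)/m))
E(-22)*(29 + Z(-19, 5)) = (2*(-22)**2/(4 - 22 + (-22)**2))*(29 + 2) = (2*484/(4 - 22 + 484))*31 = (2*484/466)*31 = (2*484*(1/466))*31 = (484/233)*31 = 15004/233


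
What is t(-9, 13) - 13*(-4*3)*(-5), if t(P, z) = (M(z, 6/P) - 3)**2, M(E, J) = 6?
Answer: -771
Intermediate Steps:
t(P, z) = 9 (t(P, z) = (6 - 3)**2 = 3**2 = 9)
t(-9, 13) - 13*(-4*3)*(-5) = 9 - 13*(-4*3)*(-5) = 9 - (-156)*(-5) = 9 - 13*60 = 9 - 780 = -771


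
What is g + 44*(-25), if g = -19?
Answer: -1119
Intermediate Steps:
g + 44*(-25) = -19 + 44*(-25) = -19 - 1100 = -1119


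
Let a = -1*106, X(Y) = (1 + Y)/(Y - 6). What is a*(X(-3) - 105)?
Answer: 99958/9 ≈ 11106.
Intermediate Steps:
X(Y) = (1 + Y)/(-6 + Y)
a = -106
a*(X(-3) - 105) = -106*((1 - 3)/(-6 - 3) - 105) = -106*(-2/(-9) - 105) = -106*(-1/9*(-2) - 105) = -106*(2/9 - 105) = -106*(-943/9) = 99958/9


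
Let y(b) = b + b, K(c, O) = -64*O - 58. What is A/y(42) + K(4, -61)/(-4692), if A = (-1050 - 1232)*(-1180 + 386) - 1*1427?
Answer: 707871149/32844 ≈ 21553.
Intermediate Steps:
K(c, O) = -58 - 64*O
y(b) = 2*b
A = 1810481 (A = -2282*(-794) - 1427 = 1811908 - 1427 = 1810481)
A/y(42) + K(4, -61)/(-4692) = 1810481/((2*42)) + (-58 - 64*(-61))/(-4692) = 1810481/84 + (-58 + 3904)*(-1/4692) = 1810481*(1/84) + 3846*(-1/4692) = 1810481/84 - 641/782 = 707871149/32844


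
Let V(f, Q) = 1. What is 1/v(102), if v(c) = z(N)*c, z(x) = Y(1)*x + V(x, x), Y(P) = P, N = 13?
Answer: 1/1428 ≈ 0.00070028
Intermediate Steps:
z(x) = 1 + x (z(x) = 1*x + 1 = x + 1 = 1 + x)
v(c) = 14*c (v(c) = (1 + 13)*c = 14*c)
1/v(102) = 1/(14*102) = 1/1428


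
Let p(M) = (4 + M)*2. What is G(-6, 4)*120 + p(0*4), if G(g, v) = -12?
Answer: -1432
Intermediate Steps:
p(M) = 8 + 2*M
G(-6, 4)*120 + p(0*4) = -12*120 + (8 + 2*(0*4)) = -1440 + (8 + 2*0) = -1440 + (8 + 0) = -1440 + 8 = -1432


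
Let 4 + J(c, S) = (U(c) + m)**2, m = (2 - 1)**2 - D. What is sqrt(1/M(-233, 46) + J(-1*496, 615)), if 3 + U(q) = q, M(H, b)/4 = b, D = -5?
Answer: sqrt(2057132926)/92 ≈ 493.00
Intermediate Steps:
M(H, b) = 4*b
U(q) = -3 + q
m = 6 (m = (2 - 1)**2 - 1*(-5) = 1**2 + 5 = 1 + 5 = 6)
J(c, S) = -4 + (3 + c)**2 (J(c, S) = -4 + ((-3 + c) + 6)**2 = -4 + (3 + c)**2)
sqrt(1/M(-233, 46) + J(-1*496, 615)) = sqrt(1/(4*46) + (-4 + (3 - 1*496)**2)) = sqrt(1/184 + (-4 + (3 - 496)**2)) = sqrt(1/184 + (-4 + (-493)**2)) = sqrt(1/184 + (-4 + 243049)) = sqrt(1/184 + 243045) = sqrt(44720281/184) = sqrt(2057132926)/92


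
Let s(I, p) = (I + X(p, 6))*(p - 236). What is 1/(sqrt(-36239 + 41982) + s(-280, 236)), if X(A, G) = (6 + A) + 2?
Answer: sqrt(5743)/5743 ≈ 0.013196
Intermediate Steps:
X(A, G) = 8 + A
s(I, p) = (-236 + p)*(8 + I + p) (s(I, p) = (I + (8 + p))*(p - 236) = (8 + I + p)*(-236 + p) = (-236 + p)*(8 + I + p))
1/(sqrt(-36239 + 41982) + s(-280, 236)) = 1/(sqrt(-36239 + 41982) + (-1888 + 236**2 - 236*(-280) - 228*236 - 280*236)) = 1/(sqrt(5743) + (-1888 + 55696 + 66080 - 53808 - 66080)) = 1/(sqrt(5743) + 0) = 1/(sqrt(5743)) = sqrt(5743)/5743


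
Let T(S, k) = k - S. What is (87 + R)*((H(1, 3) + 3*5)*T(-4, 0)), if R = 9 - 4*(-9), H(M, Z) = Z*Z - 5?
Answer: 10032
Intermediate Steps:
H(M, Z) = -5 + Z² (H(M, Z) = Z² - 5 = -5 + Z²)
R = 45 (R = 9 + 36 = 45)
(87 + R)*((H(1, 3) + 3*5)*T(-4, 0)) = (87 + 45)*(((-5 + 3²) + 3*5)*(0 - 1*(-4))) = 132*(((-5 + 9) + 15)*(0 + 4)) = 132*((4 + 15)*4) = 132*(19*4) = 132*76 = 10032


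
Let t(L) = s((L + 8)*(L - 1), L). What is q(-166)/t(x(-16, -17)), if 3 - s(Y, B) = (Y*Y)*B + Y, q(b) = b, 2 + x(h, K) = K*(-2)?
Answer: 166/49204437 ≈ 3.3737e-6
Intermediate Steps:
x(h, K) = -2 - 2*K (x(h, K) = -2 + K*(-2) = -2 - 2*K)
s(Y, B) = 3 - Y - B*Y² (s(Y, B) = 3 - ((Y*Y)*B + Y) = 3 - (Y²*B + Y) = 3 - (B*Y² + Y) = 3 - (Y + B*Y²) = 3 + (-Y - B*Y²) = 3 - Y - B*Y²)
t(L) = 3 - (-1 + L)*(8 + L) - L*(-1 + L)²*(8 + L)² (t(L) = 3 - (L + 8)*(L - 1) - L*((L + 8)*(L - 1))² = 3 - (8 + L)*(-1 + L) - L*((8 + L)*(-1 + L))² = 3 - (-1 + L)*(8 + L) - L*((-1 + L)*(8 + L))² = 3 - (-1 + L)*(8 + L) - L*(-1 + L)²*(8 + L)²)
q(-166)/t(x(-16, -17)) = -166/(11 - (-2 - 2*(-17))² - 7*(-2 - 2*(-17)) - (-2 - 2*(-17))*(-8 + (-2 - 2*(-17))² + 7*(-2 - 2*(-17)))²) = -166/(11 - (-2 + 34)² - 7*(-2 + 34) - (-2 + 34)*(-8 + (-2 + 34)² + 7*(-2 + 34))²) = -166/(11 - 1*32² - 7*32 - 1*32*(-8 + 32² + 7*32)²) = -166/(11 - 1*1024 - 224 - 1*32*(-8 + 1024 + 224)²) = -166/(11 - 1024 - 224 - 1*32*1240²) = -166/(11 - 1024 - 224 - 1*32*1537600) = -166/(11 - 1024 - 224 - 49203200) = -166/(-49204437) = -166*(-1/49204437) = 166/49204437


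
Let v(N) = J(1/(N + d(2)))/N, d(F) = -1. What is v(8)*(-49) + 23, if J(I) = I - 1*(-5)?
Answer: -17/2 ≈ -8.5000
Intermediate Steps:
J(I) = 5 + I (J(I) = I + 5 = 5 + I)
v(N) = (5 + 1/(-1 + N))/N (v(N) = (5 + 1/(N - 1))/N = (5 + 1/(-1 + N))/N)
v(8)*(-49) + 23 = ((-4 + 5*8)/(8*(-1 + 8)))*(-49) + 23 = ((⅛)*(-4 + 40)/7)*(-49) + 23 = ((⅛)*(⅐)*36)*(-49) + 23 = (9/14)*(-49) + 23 = -63/2 + 23 = -17/2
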